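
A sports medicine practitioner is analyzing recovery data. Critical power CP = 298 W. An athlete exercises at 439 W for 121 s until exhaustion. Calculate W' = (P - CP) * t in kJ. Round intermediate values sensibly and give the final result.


P - CP = 439 - 298 = 141 W
W' = 141 * 121 = 17061 J
= 17061 / 1000 = 17.061 kJ

17.061 kJ


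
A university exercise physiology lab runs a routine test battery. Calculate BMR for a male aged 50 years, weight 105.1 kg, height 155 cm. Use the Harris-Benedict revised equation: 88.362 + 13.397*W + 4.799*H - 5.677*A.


Substituting values:
W term = 13.397 * 105.1 = 1408.0247
H term = 4.799 * 155 = 743.845
A term = 5.677 * 50 = 283.85
BMR = 1956.38 kcal/day

1956.38 kcal/day


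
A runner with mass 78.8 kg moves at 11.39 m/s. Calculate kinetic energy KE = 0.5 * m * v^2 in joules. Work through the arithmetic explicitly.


v^2 = 11.39^2 = 129.7321
KE = 0.5 * 78.8 * 129.7321
= 5111.44 J

5111.44 J


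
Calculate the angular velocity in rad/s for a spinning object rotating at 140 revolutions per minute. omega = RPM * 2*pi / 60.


omega = RPM * 2*pi / 60
= 140 * 6.28318531 / 60
= 14.661 rad/s

14.661 rad/s


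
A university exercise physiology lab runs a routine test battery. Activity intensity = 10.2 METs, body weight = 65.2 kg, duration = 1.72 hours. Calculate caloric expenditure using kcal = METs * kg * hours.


kcal = 10.2 * 65.2 * 1.72
= 665.04 * 1.72
= 1143.87 kcal

1143.87 kcal


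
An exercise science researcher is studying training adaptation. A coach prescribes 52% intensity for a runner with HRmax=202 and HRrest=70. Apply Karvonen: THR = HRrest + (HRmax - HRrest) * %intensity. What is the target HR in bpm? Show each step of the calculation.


Heart rate reserve = 202 - 70 = 132
Intensity fraction = 52 / 100 = 0.52
THR = 70 + 132 * 0.52 = 138.64 bpm

138.64 bpm


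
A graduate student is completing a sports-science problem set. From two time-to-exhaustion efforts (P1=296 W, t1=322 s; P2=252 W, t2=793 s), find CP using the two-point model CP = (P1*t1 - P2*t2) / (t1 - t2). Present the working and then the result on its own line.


Work in trial 1 = 95312 J
Work in trial 2 = 199836 J
Delta work = -104524 J
Delta time = -471 s
CP = -104524 / -471 = 221.92 W

221.92 W


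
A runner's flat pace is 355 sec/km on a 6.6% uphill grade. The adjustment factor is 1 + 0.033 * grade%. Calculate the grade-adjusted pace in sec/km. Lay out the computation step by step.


Factor = 1 + 0.033 * 6.6 = 1.2178
Adjusted pace = 355 * 1.2178
= 432.32 sec/km

432.32 s/km


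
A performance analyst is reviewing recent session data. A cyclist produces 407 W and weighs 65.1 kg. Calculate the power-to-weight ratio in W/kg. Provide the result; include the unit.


P/W = power / mass
= 407 / 65.1
= 6.252 W/kg

6.252 W/kg


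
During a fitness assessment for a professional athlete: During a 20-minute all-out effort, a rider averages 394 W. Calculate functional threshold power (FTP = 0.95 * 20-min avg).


FTP = 0.95 * 394
= 374.3 W

374.3 W


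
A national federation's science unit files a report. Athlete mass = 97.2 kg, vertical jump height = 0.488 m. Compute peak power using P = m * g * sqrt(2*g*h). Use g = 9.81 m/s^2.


sqrt(2 * 9.81 * 0.488) = sqrt(9.57456) = 3.094279 m/s
P = 97.2 * 9.81 * 3.094279
= 2950.49 W

2950.49 W


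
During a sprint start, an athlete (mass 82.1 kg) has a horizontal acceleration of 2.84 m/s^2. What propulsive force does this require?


Propulsive force = mass * acceleration
= 82.1 kg * 2.84 m/s^2
= 233.16 N

233.16 N


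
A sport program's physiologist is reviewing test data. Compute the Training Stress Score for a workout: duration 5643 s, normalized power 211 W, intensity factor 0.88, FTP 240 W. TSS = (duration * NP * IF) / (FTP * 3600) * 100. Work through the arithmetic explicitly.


Product = 5643 * 211 * 0.88 = 1047792.24
Base = 240 * 3600 = 864000
TSS = 1047792.24 / 864000 * 100 = 121.27

121.27 TSS


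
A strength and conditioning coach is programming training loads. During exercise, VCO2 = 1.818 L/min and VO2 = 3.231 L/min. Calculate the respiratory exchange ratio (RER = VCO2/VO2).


RER = VCO2 / VO2
= 1.818 / 3.231
= 0.5627

0.5627


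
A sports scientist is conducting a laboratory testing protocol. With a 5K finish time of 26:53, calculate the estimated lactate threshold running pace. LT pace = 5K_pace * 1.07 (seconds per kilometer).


Race duration = 1613 s for 5 km
Average pace = 1613 / 5 = 322.6 s/km
LT pace = 322.6 * 1.07
= 345.18 s/km

345.18 s/km


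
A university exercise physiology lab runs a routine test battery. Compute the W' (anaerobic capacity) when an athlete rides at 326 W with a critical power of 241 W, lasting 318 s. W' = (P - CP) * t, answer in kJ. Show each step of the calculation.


Above-CP power = 85 W
Duration = 318 s
W' = 85 * 318 = 27030 J
Convert: 27030 / 1000 = 27.03 kJ

27.03 kJ


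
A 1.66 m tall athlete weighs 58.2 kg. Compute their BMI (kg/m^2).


height^2 = 2.7556 m^2
BMI = 58.2 / 2.7556 = 21.12 kg/m^2

21.12 kg/m^2


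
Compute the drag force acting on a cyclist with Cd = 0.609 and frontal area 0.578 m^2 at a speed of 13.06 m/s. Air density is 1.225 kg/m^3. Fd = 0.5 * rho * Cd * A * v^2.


Step 1: v^2 = 170.5636
Step 2: Fd = 0.5 * 1.225 * 0.609 * 0.578 * 170.5636
= 36.774 N

36.774 N


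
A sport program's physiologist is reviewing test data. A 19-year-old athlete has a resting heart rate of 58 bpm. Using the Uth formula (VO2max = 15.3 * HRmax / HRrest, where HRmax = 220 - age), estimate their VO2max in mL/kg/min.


HRmax = 220 - 19 = 201 bpm
Ratio = HRmax / HRrest = 201 / 58 = 3.4655
VO2max = 15.3 * 3.4655 = 53.02 mL/kg/min

53.02 mL/kg/min


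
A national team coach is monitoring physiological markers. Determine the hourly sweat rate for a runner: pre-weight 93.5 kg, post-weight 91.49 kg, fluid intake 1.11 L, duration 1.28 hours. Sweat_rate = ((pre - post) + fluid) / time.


Mass lost = 93.5 - 91.49 = 2.01 kg
Add fluid consumed: 2.01 + 1.11 = 3.12 L total sweat
Sweat rate = 3.12 / 1.28 = 2.438 L/h

2.438 L/h


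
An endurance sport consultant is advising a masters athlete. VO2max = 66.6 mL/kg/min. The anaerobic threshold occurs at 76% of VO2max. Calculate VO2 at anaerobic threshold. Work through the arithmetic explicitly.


AT fraction = 76 / 100 = 0.76
AT VO2 = 66.6 * 0.76
= 50.62 mL/kg/min

50.62 mL/kg/min


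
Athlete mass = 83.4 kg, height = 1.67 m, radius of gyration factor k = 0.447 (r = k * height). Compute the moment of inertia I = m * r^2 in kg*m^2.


r = k * height = 0.447 * 1.67 = 0.74649 m
r^2 = 0.74649^2 = 0.557247
I = 83.4 * 0.557247 = 46.474 kg*m^2

46.474 kg*m^2


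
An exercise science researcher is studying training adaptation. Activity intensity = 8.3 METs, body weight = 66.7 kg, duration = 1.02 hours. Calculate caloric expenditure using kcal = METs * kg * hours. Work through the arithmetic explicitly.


kcal = 8.3 * 66.7 * 1.02
= 553.61 * 1.02
= 564.68 kcal

564.68 kcal


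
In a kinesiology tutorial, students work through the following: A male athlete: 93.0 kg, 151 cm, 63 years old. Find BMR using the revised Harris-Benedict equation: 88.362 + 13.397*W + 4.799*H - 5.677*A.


Intercept = 88.362
Weight contribution = 13.397 * 93.0 = 1245.921
Height contribution = 4.799 * 151 = 724.649
Age contribution = 5.677 * 63 = 357.651
BMR = 88.362 + 1245.921 + 724.649 - 357.651
= 1701.28 kcal/day

1701.28 kcal/day


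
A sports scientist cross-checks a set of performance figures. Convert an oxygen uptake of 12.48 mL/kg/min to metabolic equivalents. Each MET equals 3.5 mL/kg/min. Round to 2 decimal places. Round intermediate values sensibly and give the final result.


One MET = 3.5 mL/kg/min
Number of METs = 12.48 / 3.5
= 3.57 METs

3.57 METs


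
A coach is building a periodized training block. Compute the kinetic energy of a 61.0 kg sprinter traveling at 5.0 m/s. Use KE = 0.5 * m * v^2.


Velocity squared = 25.0
KE = 0.5 * 61.0 * 25.0 = 762.5 J

762.5 J


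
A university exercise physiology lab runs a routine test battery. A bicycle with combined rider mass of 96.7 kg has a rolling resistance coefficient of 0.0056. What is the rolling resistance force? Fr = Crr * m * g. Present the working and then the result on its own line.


Fr = 0.0056 * 96.7 * 9.81
= 0.54152 * 9.81
= 5.312 N

5.312 N


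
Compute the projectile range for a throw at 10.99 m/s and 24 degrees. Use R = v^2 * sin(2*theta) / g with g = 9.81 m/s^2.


Two times the angle = 48 degrees
sin(48) = 0.743145
R = 120.7801 * 0.743145 / 9.81 = 9.15 m

9.15 m


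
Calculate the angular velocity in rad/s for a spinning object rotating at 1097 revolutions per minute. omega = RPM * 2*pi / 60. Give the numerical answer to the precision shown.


omega = RPM * 2*pi / 60
= 1097 * 6.28318531 / 60
= 114.878 rad/s

114.878 rad/s


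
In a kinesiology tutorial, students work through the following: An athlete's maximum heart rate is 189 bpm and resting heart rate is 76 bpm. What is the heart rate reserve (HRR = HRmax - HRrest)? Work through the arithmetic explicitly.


HRR = HRmax - HRrest
= 189 - 76
= 113 bpm

113 bpm


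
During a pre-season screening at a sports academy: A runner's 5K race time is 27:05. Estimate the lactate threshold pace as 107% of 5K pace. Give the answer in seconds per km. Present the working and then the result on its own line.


Total race time = 27*60 + 5 = 1625 seconds
5K pace = 1625 / 5 = 325.0 sec/km
LT pace = 325.0 * 1.07 = 347.75 sec/km

347.75 s/km


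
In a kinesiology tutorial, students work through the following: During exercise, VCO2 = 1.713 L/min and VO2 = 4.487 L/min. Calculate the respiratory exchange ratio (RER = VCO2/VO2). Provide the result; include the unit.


RER = VCO2 / VO2
= 1.713 / 4.487
= 0.3818

0.3818


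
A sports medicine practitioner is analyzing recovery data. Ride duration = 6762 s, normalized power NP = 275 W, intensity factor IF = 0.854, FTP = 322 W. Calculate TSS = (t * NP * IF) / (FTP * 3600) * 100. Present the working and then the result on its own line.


Numerator = 6762 * 275 * 0.854 = 1588055.7
Denominator = 322 * 3600 = 1159200
TSS = 1588055.7 / 1159200 * 100
= 137.0

137.0 TSS


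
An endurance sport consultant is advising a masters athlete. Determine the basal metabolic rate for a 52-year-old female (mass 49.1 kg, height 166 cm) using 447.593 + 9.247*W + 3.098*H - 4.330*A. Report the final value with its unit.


BMR = 447.593 + 9.247*49.1 + 3.098*166 - 4.330*52
= 1190.73 kcal/day

1190.73 kcal/day


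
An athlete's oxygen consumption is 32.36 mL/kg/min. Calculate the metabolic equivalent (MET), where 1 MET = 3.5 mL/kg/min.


MET = VO2 / 3.5
= 32.36 / 3.5
= 9.25 METs

9.25 METs


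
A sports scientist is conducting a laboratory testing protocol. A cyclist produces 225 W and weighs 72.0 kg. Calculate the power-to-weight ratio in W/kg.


P/W = power / mass
= 225 / 72.0
= 3.125 W/kg

3.125 W/kg


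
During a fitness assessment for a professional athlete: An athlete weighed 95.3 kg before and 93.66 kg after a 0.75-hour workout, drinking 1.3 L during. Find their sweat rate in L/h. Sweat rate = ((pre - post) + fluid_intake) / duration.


Body mass change = 1.64 kg
Total sweat loss = 1.64 + 1.3 = 2.94 L
Rate = 2.94 / 0.75 = 3.92 L/h

3.92 L/h


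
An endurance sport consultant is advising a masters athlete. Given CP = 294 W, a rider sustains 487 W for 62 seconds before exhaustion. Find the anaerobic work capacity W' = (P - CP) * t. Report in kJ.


Excess power = 487 - 294 = 193 W
Work above CP = 193 * 62 = 11966 J
W' = 11.966 kJ

11.966 kJ


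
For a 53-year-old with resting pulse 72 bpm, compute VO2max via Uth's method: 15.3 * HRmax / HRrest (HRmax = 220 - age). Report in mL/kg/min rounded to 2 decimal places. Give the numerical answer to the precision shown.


Step 1: HRmax = 220 - 53 = 167 bpm
Step 2: Ratio = 167 / 72 = 2.3194
Step 3: VO2max = 15.3 * 2.3194 = 35.49 mL/kg/min

35.49 mL/kg/min


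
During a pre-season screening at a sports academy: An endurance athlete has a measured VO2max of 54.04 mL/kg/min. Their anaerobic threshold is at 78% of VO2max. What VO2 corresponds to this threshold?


Anaerobic threshold VO2 = VO2max * 78%
= 54.04 * 0.78
= 42.15 mL/kg/min

42.15 mL/kg/min


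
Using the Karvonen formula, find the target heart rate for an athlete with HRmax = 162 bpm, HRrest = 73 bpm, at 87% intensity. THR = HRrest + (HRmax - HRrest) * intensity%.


HRR = 162 - 73 = 89
THR = 73 + 89 * 0.87
= 73 + 77.43
= 150.43 bpm

150.43 bpm


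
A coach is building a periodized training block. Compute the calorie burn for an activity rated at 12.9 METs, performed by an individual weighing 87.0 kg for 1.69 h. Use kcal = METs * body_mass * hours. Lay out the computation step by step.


Product of METs and mass = 12.9 * 87.0 = 1122.3
Total kcal = 1122.3 * 1.69 = 1896.69 kcal

1896.69 kcal


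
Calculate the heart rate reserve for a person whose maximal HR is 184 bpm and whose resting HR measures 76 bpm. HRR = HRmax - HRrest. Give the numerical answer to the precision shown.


HRmax = 184 bpm
HRrest = 76 bpm
HRR = 184 - 76 = 108 bpm

108 bpm


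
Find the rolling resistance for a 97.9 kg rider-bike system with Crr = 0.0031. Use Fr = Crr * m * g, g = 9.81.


m * g = 97.9 * 9.81 = 960.399 N
Fr = 0.0031 * 960.399 = 2.977 N

2.977 N


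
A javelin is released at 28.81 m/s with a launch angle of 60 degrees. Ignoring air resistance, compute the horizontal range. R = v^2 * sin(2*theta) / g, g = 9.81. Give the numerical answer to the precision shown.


Launch speed squared = 830.0161
sin(2 * 60 deg) = 0.866025
Range = 830.0161 * 0.866025 / 9.81
= 73.274 m

73.274 m


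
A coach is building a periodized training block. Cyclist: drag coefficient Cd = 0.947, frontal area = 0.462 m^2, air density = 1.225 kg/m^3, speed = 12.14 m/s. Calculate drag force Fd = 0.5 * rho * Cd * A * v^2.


v^2 = 12.14^2 = 147.3796
Fd = 0.5 * 1.225 * 0.947 * 0.462 * 147.3796
= 39.494 N

39.494 N


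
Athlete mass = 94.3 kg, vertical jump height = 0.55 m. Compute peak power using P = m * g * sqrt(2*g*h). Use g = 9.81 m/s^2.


sqrt(2 * 9.81 * 0.55) = sqrt(10.791) = 3.284966 m/s
P = 94.3 * 9.81 * 3.284966
= 3038.87 W

3038.87 W


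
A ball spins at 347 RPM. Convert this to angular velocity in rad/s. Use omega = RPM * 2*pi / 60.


omega = 347 * 2 * pi / 60
= 347 * 6.28318531 / 60
= 2180.265 / 60
= 36.338 rad/s

36.338 rad/s


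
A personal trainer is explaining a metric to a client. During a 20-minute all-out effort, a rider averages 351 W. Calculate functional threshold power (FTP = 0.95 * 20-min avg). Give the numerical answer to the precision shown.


FTP = 0.95 * 351
= 333.45 W

333.45 W


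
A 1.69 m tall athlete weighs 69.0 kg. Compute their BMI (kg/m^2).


height^2 = 2.8561 m^2
BMI = 69.0 / 2.8561 = 24.16 kg/m^2

24.16 kg/m^2


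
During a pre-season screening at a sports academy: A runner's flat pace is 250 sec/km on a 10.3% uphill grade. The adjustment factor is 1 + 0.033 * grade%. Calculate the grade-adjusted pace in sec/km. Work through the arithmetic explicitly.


Factor = 1 + 0.033 * 10.3 = 1.3399
Adjusted pace = 250 * 1.3399
= 334.98 sec/km

334.98 s/km


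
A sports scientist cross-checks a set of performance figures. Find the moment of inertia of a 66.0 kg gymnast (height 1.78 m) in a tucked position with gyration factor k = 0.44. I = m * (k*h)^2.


Radius of gyration = 0.44 * 1.78 = 0.7832 m
I = 66.0 * 0.7832^2
= 66.0 * 0.613402
= 40.485 kg*m^2

40.485 kg*m^2


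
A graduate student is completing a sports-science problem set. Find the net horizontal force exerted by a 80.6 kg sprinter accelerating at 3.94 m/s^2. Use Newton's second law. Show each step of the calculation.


Newton's second law: F = m * a
F = 80.6 * 3.94 = 317.56 N

317.56 N


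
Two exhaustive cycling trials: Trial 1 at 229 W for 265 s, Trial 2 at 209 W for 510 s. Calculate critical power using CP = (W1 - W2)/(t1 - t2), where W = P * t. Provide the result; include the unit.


W1 = 229 * 265 = 60685 J
W2 = 209 * 510 = 106590 J
CP = (60685 - 106590) / (265 - 510)
= -45905 / -245
= 187.37 W

187.37 W


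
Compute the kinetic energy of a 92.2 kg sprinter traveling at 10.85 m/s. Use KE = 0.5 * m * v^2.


Velocity squared = 117.7225
KE = 0.5 * 92.2 * 117.7225 = 5427.01 J

5427.01 J


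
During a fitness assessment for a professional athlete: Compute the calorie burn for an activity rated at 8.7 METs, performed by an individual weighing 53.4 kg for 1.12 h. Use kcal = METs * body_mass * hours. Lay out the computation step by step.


Product of METs and mass = 8.7 * 53.4 = 464.58
Total kcal = 464.58 * 1.12 = 520.33 kcal

520.33 kcal


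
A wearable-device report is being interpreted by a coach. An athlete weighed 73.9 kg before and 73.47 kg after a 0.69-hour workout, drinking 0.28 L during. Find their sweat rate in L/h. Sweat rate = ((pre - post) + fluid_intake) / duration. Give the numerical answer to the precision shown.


Body mass change = 0.43 kg
Total sweat loss = 0.43 + 0.28 = 0.71 L
Rate = 0.71 / 0.69 = 1.029 L/h

1.029 L/h


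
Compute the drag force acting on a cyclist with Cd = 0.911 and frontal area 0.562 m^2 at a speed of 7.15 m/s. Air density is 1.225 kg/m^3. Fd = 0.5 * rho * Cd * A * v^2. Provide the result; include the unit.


Step 1: v^2 = 51.1225
Step 2: Fd = 0.5 * 1.225 * 0.911 * 0.562 * 51.1225
= 16.031 N

16.031 N


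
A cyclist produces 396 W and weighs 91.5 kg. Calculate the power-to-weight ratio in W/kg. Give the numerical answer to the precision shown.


P/W = power / mass
= 396 / 91.5
= 4.328 W/kg

4.328 W/kg


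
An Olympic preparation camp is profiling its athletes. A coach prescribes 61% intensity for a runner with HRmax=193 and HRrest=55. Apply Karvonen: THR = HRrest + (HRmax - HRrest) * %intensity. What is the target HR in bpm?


Heart rate reserve = 193 - 55 = 138
Intensity fraction = 61 / 100 = 0.61
THR = 55 + 138 * 0.61 = 139.18 bpm

139.18 bpm


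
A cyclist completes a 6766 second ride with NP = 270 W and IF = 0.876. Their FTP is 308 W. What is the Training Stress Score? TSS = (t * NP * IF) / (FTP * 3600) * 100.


t * NP * IF = 6766 * 270 * 0.876 = 1600294.32
FTP * 3600 = 1108800
TSS = (1600294.32 / 1108800) * 100 = 144.33

144.33 TSS


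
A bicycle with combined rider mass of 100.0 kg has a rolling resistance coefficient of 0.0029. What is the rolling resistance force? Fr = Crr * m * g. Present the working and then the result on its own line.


Fr = 0.0029 * 100.0 * 9.81
= 0.29 * 9.81
= 2.845 N

2.845 N


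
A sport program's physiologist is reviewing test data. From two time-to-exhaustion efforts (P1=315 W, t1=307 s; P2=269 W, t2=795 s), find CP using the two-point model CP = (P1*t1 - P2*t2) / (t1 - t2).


Work in trial 1 = 96705 J
Work in trial 2 = 213855 J
Delta work = -117150 J
Delta time = -488 s
CP = -117150 / -488 = 240.06 W

240.06 W


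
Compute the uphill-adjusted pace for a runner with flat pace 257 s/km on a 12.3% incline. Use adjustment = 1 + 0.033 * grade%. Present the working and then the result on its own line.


Adjustment factor = 1 + 0.033 * 12.3 = 1.4059
Grade-adjusted pace = 257 * 1.4059 = 361.32 s/km

361.32 s/km


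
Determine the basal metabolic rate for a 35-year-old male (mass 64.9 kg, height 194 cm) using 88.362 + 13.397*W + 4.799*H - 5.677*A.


BMR = 88.362 + 13.397*64.9 + 4.799*194 - 5.677*35
= 1690.14 kcal/day

1690.14 kcal/day


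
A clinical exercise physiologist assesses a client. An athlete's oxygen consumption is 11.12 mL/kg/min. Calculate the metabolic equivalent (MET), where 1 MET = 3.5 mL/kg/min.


MET = VO2 / 3.5
= 11.12 / 3.5
= 3.18 METs

3.18 METs


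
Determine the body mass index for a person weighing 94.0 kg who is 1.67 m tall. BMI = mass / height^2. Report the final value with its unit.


BMI = mass / height^2
= 94.0 / 1.67^2
= 94.0 / 2.7889
= 33.71 kg/m^2

33.71 kg/m^2


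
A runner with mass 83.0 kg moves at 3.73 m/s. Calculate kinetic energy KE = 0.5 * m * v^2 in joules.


v^2 = 3.73^2 = 13.9129
KE = 0.5 * 83.0 * 13.9129
= 577.39 J

577.39 J


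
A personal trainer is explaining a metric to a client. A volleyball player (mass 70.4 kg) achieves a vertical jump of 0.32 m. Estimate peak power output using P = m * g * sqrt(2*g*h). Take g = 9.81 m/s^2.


2 * g * h = 2 * 9.81 * 0.32 = 6.2784
sqrt(6.2784) = 2.505674 m/s
P = 70.4 * 9.81 * 2.505674 = 1730.48 W

1730.48 W


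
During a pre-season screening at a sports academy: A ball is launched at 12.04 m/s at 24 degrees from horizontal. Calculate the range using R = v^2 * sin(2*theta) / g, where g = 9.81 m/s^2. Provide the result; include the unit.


sin(2 * 24) = sin(48) = 0.743145
v^2 = 12.04^2 = 144.9616
R = 144.9616 * 0.743145 / 9.81
= 10.981 m

10.981 m


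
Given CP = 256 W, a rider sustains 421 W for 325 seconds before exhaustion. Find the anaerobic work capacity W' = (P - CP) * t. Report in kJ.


Excess power = 421 - 256 = 165 W
Work above CP = 165 * 325 = 53625 J
W' = 53.625 kJ

53.625 kJ


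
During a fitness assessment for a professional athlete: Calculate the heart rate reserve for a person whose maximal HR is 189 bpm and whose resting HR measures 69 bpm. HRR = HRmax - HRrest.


HRmax = 189 bpm
HRrest = 69 bpm
HRR = 189 - 69 = 120 bpm

120 bpm


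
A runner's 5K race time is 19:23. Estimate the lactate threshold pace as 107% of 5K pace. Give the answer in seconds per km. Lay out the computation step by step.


Total race time = 19*60 + 23 = 1163 seconds
5K pace = 1163 / 5 = 232.6 sec/km
LT pace = 232.6 * 1.07 = 248.88 sec/km

248.88 s/km


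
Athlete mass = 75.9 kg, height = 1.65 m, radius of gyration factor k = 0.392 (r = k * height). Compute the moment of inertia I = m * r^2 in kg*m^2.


r = k * height = 0.392 * 1.65 = 0.6468 m
r^2 = 0.6468^2 = 0.41835
I = 75.9 * 0.41835 = 31.753 kg*m^2

31.753 kg*m^2


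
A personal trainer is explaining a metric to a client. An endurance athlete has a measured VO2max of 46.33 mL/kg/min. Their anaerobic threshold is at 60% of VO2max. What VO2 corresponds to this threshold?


Anaerobic threshold VO2 = VO2max * 60%
= 46.33 * 0.6
= 27.8 mL/kg/min

27.8 mL/kg/min


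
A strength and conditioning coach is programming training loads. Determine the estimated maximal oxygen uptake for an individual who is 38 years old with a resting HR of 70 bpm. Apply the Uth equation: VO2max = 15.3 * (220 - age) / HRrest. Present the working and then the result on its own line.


HRmax = 220 - 38 = 182
VO2max = 15.3 * (182 / 70)
= 15.3 * 2.6
= 39.78 mL/kg/min

39.78 mL/kg/min


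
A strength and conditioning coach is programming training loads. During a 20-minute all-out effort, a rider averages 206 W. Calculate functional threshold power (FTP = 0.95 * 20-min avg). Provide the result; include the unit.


FTP = 0.95 * 206
= 195.7 W

195.7 W


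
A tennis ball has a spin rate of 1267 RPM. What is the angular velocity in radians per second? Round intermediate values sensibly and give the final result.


Convert RPM to rad/s: multiply by 2*pi and divide by 60
omega = 1267 * 2 * pi / 60
= 132.68 rad/s

132.68 rad/s


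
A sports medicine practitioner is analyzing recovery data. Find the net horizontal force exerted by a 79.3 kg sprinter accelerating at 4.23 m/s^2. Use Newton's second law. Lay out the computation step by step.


Newton's second law: F = m * a
F = 79.3 * 4.23 = 335.44 N

335.44 N


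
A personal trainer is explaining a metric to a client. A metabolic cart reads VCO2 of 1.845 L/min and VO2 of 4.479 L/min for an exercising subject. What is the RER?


RER = VCO2 / VO2 = 1.845 / 4.479 = 0.4119

0.4119


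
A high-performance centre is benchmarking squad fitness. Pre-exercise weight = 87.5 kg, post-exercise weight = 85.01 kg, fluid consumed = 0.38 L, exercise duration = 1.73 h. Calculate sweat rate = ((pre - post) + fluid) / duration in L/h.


Weight loss = 87.5 - 85.01 = 2.49 kg (approx L)
Total sweat = 2.49 + 0.38 = 2.87 L
Sweat rate = 2.87 / 1.73 = 1.659 L/h

1.659 L/h


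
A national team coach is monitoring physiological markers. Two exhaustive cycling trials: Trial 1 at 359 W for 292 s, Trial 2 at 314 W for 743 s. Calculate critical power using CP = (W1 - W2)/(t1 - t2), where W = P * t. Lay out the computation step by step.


W1 = 359 * 292 = 104828 J
W2 = 314 * 743 = 233302 J
CP = (104828 - 233302) / (292 - 743)
= -128474 / -451
= 284.86 W

284.86 W


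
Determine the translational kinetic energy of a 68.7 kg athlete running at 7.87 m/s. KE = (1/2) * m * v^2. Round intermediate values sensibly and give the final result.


KE = 0.5 * m * v^2
= 0.5 * 68.7 * 7.87^2
= 0.5 * 68.7 * 61.9369
= 2127.53 J

2127.53 J


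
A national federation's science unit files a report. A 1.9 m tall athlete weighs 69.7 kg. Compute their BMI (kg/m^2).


height^2 = 3.61 m^2
BMI = 69.7 / 3.61 = 19.31 kg/m^2

19.31 kg/m^2


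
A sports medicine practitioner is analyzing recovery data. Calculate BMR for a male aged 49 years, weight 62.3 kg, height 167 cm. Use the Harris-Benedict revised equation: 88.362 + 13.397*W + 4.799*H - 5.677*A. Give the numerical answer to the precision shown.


Substituting values:
W term = 13.397 * 62.3 = 834.6331
H term = 4.799 * 167 = 801.433
A term = 5.677 * 49 = 278.173
BMR = 1446.26 kcal/day

1446.26 kcal/day


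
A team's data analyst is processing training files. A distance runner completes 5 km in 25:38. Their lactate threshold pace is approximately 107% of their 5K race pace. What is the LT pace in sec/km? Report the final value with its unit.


Convert to seconds: 25 min 38 s = 1538 s
Pace per km = 1538 / 5 = 307.6 s/km
LT pace = 307.6 * 1.07 = 329.13 s/km

329.13 s/km


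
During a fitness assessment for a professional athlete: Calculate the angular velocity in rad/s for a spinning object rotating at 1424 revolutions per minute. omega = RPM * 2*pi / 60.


omega = RPM * 2*pi / 60
= 1424 * 6.28318531 / 60
= 149.121 rad/s

149.121 rad/s


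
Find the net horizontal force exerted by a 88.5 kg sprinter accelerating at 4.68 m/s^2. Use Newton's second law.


Newton's second law: F = m * a
F = 88.5 * 4.68 = 414.18 N

414.18 N


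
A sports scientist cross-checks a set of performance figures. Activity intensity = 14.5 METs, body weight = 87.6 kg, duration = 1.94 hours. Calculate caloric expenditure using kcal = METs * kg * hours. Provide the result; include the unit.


kcal = 14.5 * 87.6 * 1.94
= 1270.2 * 1.94
= 2464.19 kcal

2464.19 kcal


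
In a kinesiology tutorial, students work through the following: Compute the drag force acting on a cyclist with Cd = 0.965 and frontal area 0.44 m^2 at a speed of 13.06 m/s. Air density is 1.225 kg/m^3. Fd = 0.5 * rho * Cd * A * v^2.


Step 1: v^2 = 170.5636
Step 2: Fd = 0.5 * 1.225 * 0.965 * 0.44 * 170.5636
= 44.358 N

44.358 N


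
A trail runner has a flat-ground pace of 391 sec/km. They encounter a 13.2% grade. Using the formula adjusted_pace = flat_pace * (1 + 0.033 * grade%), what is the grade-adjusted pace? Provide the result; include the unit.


Grade factor = 1 + 0.033 * 13.2 = 1.4356
Adjusted = 391 * 1.4356 = 561.32 sec/km

561.32 s/km


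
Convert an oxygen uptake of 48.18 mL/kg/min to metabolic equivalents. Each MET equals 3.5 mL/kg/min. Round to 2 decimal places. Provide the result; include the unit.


One MET = 3.5 mL/kg/min
Number of METs = 48.18 / 3.5
= 13.77 METs

13.77 METs


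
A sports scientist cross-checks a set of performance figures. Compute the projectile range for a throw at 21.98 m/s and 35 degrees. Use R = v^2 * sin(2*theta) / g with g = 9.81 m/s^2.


Two times the angle = 70 degrees
sin(70) = 0.939693
R = 483.1204 * 0.939693 / 9.81 = 46.278 m

46.278 m


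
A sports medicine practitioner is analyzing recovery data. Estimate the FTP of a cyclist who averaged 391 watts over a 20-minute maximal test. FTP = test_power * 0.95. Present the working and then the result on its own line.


FTP = 391 * 0.95 = 371.45 W

371.45 W


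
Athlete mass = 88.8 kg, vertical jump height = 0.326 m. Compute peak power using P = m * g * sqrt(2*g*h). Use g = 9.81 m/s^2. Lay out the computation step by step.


sqrt(2 * 9.81 * 0.326) = sqrt(6.39612) = 2.529055 m/s
P = 88.8 * 9.81 * 2.529055
= 2203.13 W

2203.13 W


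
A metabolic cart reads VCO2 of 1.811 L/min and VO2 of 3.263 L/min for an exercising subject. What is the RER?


RER = VCO2 / VO2 = 1.811 / 3.263 = 0.555

0.555


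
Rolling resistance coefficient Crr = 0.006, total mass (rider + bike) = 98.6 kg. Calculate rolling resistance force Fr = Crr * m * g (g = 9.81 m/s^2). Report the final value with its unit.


Fr = Crr * m * g
= 0.006 * 98.6 * 9.81
= 5.804 N

5.804 N


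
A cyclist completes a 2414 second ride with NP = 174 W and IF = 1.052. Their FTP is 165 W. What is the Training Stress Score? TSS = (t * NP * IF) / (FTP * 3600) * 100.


t * NP * IF = 2414 * 174 * 1.052 = 441877.872
FTP * 3600 = 594000
TSS = (441877.872 / 594000) * 100 = 74.39

74.39 TSS


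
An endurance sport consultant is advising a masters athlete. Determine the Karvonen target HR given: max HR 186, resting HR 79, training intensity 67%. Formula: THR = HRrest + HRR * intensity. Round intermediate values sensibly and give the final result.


HRR = HRmax - HRrest = 186 - 79 = 107
THR = 79 + 107 * 0.67
= 150.69 bpm

150.69 bpm


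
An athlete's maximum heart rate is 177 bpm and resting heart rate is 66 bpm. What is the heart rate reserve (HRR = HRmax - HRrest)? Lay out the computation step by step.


HRR = HRmax - HRrest
= 177 - 66
= 111 bpm

111 bpm


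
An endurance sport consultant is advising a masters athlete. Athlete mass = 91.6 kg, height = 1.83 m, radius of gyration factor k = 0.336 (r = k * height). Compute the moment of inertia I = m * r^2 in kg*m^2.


r = k * height = 0.336 * 1.83 = 0.61488 m
r^2 = 0.61488^2 = 0.378077
I = 91.6 * 0.378077 = 34.632 kg*m^2

34.632 kg*m^2


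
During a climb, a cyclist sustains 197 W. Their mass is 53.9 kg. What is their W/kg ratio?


Power-to-weight = 197 W / 53.9 kg
= 3.655 W/kg

3.655 W/kg


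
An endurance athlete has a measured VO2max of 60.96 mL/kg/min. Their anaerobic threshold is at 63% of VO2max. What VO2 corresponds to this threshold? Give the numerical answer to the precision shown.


Anaerobic threshold VO2 = VO2max * 63%
= 60.96 * 0.63
= 38.4 mL/kg/min

38.4 mL/kg/min


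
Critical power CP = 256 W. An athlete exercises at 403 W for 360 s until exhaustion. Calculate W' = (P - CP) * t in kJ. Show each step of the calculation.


P - CP = 403 - 256 = 147 W
W' = 147 * 360 = 52920 J
= 52920 / 1000 = 52.92 kJ

52.92 kJ


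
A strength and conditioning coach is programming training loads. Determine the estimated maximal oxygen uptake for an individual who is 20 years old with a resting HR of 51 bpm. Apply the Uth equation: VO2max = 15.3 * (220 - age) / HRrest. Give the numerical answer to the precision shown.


HRmax = 220 - 20 = 200
VO2max = 15.3 * (200 / 51)
= 15.3 * 3.9216
= 60.0 mL/kg/min

60.0 mL/kg/min


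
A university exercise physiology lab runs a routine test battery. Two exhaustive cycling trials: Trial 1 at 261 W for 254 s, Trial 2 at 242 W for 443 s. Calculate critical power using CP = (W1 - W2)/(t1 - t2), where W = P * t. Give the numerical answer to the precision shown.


W1 = 261 * 254 = 66294 J
W2 = 242 * 443 = 107206 J
CP = (66294 - 107206) / (254 - 443)
= -40912 / -189
= 216.47 W

216.47 W


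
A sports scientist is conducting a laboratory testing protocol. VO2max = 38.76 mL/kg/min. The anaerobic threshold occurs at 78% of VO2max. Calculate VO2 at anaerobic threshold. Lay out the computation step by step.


AT fraction = 78 / 100 = 0.78
AT VO2 = 38.76 * 0.78
= 30.23 mL/kg/min

30.23 mL/kg/min


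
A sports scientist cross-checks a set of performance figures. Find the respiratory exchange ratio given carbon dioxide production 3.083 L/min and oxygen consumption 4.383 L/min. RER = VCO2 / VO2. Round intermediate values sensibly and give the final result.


VCO2 = 3.083 L/min
VO2 = 4.383 L/min
RER = 3.083 / 4.383 = 0.7034

0.7034


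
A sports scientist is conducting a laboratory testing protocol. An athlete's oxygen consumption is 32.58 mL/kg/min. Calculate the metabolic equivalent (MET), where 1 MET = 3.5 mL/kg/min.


MET = VO2 / 3.5
= 32.58 / 3.5
= 9.31 METs

9.31 METs


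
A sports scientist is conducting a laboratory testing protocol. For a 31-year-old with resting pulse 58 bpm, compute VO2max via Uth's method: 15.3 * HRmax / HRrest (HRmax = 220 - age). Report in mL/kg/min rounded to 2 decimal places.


Step 1: HRmax = 220 - 31 = 189 bpm
Step 2: Ratio = 189 / 58 = 3.2586
Step 3: VO2max = 15.3 * 3.2586 = 49.86 mL/kg/min

49.86 mL/kg/min


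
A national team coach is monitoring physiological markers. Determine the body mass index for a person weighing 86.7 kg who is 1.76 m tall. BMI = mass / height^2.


BMI = mass / height^2
= 86.7 / 1.76^2
= 86.7 / 3.0976
= 27.99 kg/m^2

27.99 kg/m^2


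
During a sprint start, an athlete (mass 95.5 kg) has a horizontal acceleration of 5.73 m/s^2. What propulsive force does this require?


Propulsive force = mass * acceleration
= 95.5 kg * 5.73 m/s^2
= 547.22 N

547.22 N


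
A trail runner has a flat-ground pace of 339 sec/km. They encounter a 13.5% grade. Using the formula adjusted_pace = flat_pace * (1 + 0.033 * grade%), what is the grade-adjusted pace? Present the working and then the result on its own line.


Grade factor = 1 + 0.033 * 13.5 = 1.4455
Adjusted = 339 * 1.4455 = 490.02 sec/km

490.02 s/km


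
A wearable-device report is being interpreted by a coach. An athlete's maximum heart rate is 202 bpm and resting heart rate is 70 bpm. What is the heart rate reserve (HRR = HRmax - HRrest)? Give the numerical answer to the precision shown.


HRR = HRmax - HRrest
= 202 - 70
= 132 bpm

132 bpm


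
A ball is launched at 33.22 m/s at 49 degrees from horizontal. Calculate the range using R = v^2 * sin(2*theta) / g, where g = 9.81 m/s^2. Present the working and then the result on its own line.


sin(2 * 49) = sin(98) = 0.990268
v^2 = 33.22^2 = 1103.5684
R = 1103.5684 * 0.990268 / 9.81
= 111.399 m

111.399 m


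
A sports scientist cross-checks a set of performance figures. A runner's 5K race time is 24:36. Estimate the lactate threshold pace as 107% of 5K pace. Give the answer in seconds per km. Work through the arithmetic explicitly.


Total race time = 24*60 + 36 = 1476 seconds
5K pace = 1476 / 5 = 295.2 sec/km
LT pace = 295.2 * 1.07 = 315.86 sec/km

315.86 s/km


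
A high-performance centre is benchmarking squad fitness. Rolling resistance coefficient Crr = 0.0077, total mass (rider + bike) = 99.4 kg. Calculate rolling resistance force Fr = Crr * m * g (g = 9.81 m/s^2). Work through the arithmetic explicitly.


Fr = Crr * m * g
= 0.0077 * 99.4 * 9.81
= 7.508 N

7.508 N


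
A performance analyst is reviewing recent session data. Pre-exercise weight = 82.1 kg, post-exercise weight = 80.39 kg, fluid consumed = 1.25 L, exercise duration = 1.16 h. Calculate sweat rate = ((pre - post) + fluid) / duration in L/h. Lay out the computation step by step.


Weight loss = 82.1 - 80.39 = 1.71 kg (approx L)
Total sweat = 1.71 + 1.25 = 2.96 L
Sweat rate = 2.96 / 1.16 = 2.552 L/h

2.552 L/h


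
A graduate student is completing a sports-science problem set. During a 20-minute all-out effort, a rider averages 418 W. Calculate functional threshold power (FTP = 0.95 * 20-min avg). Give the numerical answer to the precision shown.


FTP = 0.95 * 418
= 397.1 W

397.1 W


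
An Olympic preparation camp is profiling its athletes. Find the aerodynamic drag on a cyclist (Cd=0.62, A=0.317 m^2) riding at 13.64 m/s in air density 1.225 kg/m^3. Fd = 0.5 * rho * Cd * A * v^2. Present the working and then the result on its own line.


Fd = 0.5 * 1.225 * 0.62 * 0.317 * 13.64^2
= 0.5 * 1.225 * 0.62 * 0.317 * 186.0496
= 22.397 N

22.397 N


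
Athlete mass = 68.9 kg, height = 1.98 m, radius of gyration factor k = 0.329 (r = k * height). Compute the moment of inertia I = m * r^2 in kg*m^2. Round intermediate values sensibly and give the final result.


r = k * height = 0.329 * 1.98 = 0.65142 m
r^2 = 0.65142^2 = 0.424348
I = 68.9 * 0.424348 = 29.238 kg*m^2

29.238 kg*m^2


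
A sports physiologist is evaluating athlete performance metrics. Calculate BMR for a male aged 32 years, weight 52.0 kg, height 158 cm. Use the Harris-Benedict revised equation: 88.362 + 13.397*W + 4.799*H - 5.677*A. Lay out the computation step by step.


Substituting values:
W term = 13.397 * 52.0 = 696.644
H term = 4.799 * 158 = 758.242
A term = 5.677 * 32 = 181.664
BMR = 1361.58 kcal/day

1361.58 kcal/day


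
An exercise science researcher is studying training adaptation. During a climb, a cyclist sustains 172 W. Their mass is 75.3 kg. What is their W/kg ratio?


Power-to-weight = 172 W / 75.3 kg
= 2.284 W/kg

2.284 W/kg


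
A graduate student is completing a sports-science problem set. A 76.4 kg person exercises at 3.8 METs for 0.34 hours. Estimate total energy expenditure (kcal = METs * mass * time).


Energy = METs * mass(kg) * time(h)
= 3.8 * 76.4 * 0.34
= 98.71 kcal

98.71 kcal


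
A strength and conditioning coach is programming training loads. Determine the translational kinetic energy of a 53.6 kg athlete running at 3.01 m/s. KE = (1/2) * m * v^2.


KE = 0.5 * m * v^2
= 0.5 * 53.6 * 3.01^2
= 0.5 * 53.6 * 9.0601
= 242.81 J

242.81 J


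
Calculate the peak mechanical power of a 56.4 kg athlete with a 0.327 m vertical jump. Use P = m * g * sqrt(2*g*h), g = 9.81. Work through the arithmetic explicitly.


First, sqrt(2gh) = sqrt(2 * 9.81 * 0.327)
= sqrt(6.41574) = 2.532931 m/s
Power = 56.4 * 9.81 * 2.532931 = 1401.43 W

1401.43 W


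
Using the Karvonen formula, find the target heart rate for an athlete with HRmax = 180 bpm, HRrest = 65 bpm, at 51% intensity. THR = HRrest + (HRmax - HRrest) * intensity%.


HRR = 180 - 65 = 115
THR = 65 + 115 * 0.51
= 65 + 58.65
= 123.65 bpm

123.65 bpm


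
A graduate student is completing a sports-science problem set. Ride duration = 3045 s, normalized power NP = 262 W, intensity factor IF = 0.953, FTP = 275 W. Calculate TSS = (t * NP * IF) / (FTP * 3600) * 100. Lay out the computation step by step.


Numerator = 3045 * 262 * 0.953 = 760293.87
Denominator = 275 * 3600 = 990000
TSS = 760293.87 / 990000 * 100
= 76.8

76.8 TSS


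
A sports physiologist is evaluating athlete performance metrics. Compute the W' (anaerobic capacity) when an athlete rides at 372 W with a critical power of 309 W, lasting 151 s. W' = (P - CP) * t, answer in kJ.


Above-CP power = 63 W
Duration = 151 s
W' = 63 * 151 = 9513 J
Convert: 9513 / 1000 = 9.513 kJ

9.513 kJ


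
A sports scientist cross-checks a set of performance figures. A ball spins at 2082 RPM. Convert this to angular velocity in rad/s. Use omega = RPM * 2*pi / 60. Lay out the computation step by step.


omega = 2082 * 2 * pi / 60
= 2082 * 6.28318531 / 60
= 13081.592 / 60
= 218.027 rad/s

218.027 rad/s


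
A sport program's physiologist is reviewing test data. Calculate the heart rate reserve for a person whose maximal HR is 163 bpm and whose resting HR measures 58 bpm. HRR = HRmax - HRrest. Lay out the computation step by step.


HRmax = 163 bpm
HRrest = 58 bpm
HRR = 163 - 58 = 105 bpm

105 bpm


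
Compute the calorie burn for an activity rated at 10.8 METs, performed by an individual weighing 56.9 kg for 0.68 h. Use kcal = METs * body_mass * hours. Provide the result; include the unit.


Product of METs and mass = 10.8 * 56.9 = 614.52
Total kcal = 614.52 * 0.68 = 417.87 kcal

417.87 kcal


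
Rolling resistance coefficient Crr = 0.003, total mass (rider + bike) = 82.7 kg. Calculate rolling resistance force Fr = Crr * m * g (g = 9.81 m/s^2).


Fr = Crr * m * g
= 0.003 * 82.7 * 9.81
= 2.434 N

2.434 N
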